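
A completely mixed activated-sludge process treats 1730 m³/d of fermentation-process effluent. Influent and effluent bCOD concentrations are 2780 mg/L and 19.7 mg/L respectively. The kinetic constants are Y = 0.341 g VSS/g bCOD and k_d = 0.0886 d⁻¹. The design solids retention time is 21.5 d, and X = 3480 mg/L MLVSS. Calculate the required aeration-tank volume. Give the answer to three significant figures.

From the SRT design equation V = Y Q (S₀−S) θ_c / [X (1 + k_d θ_c)] = 0.341 × 1730 × (2780 − 19.7) × 21.5 / [3480 × (1 + 0.0886 × 21.5)] = 3.5×10^7 / 10109 = 3463 m³.

V ≈ 3460 m³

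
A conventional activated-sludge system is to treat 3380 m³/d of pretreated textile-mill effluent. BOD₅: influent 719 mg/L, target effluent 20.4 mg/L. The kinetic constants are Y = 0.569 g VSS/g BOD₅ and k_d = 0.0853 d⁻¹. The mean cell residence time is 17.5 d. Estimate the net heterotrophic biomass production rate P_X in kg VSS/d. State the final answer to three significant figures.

P_X ≈ 539 kg VSS/d

Observed yield with endogenous decay: Y_obs = Y / (1 + k_d·θ_c) = 0.569 / (1 + 0.0853 × 17.5) = 0.569 / 2.493 = 0.2283 g VSS/g BOD₅.
Substrate removed = Q·(S₀ − S) = 3380 m³/d × (719 − 20.4) g/m³ = 2.36×10^6 g/d = 2361 kg/d.
P_X = Y_obs · Q(S₀ − S) = 0.2283 × 2361 = 539.0 kg VSS/d.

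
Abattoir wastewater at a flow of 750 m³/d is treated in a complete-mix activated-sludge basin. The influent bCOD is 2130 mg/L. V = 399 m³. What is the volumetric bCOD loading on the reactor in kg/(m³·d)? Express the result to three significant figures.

L_v ≈ 4.00 kg bCOD/(m³·d)

Volumetric loading L_v = Q·S₀ / V = 750 × 2130 g/m³ / 399.0 m³ = 4004 g/(m³·d) = 4.004 kg bCOD/(m³·d).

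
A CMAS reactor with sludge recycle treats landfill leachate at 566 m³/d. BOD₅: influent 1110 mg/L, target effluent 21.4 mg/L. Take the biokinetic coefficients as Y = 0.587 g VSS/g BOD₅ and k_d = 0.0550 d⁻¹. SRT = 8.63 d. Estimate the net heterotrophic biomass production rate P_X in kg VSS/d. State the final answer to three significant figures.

P_X ≈ 245 kg VSS/d

Observed yield with endogenous decay: Y_obs = Y / (1 + k_d·θ_c) = 0.587 / (1 + 0.0550 × 8.63) = 0.587 / 1.475 = 0.3981 g VSS/g BOD₅.
Mass of BOD₅ removed per day: Q(S₀ − S) = 566 × 1089 g/m³ = 616.1 kg/d.
Net biomass production P_X = Y_obs × Q·(S₀ − S) = 0.3981 × 616.1 = 245.3 kg VSS/d.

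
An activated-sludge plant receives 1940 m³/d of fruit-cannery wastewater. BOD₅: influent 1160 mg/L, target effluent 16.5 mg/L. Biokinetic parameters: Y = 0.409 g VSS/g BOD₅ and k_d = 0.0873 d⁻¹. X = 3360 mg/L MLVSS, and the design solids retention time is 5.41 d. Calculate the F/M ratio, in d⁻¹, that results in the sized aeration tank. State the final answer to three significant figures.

F/M ≈ 0.675 d⁻¹

Rearranging the biomass balance for a CMAS with decay, V = Y·Q·ΔS·θ_c / [X·(1+k_d θ_c)] = 0.409 × 1940 × (1160 − 16.5) × 5.41 / [3360 × (1 + 0.0873 × 5.41)] = 4.91×10^6 / 4947 = 992.3 m³.
Food-to-microorganism ratio F/M = Q S₀ / (V X) = 1940 × 1160 / (992.3 × 3360) = 0.6750 d⁻¹.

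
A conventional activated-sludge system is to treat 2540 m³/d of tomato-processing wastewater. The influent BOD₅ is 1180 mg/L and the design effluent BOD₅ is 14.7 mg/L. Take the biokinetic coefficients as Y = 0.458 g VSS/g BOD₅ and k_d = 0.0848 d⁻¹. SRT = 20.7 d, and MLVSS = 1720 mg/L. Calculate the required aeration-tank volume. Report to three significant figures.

From the SRT design equation V = Y Q (S₀−S) θ_c / [X (1 + k_d θ_c)] = 0.458 × 2540 × (1180 − 14.7) × 20.7 / [1720 × (1 + 0.0848 × 20.7)] = 2.81×10^7 / 4739 = 5921 m³.

V ≈ 5920 m³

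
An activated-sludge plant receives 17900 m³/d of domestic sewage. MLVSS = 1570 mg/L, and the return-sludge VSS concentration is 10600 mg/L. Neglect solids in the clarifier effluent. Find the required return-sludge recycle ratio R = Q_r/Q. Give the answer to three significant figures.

R = Q_r/Q = X/(X_r − X) = 1570 / (10600 − 1570) = 0.1739.

R ≈ 0.174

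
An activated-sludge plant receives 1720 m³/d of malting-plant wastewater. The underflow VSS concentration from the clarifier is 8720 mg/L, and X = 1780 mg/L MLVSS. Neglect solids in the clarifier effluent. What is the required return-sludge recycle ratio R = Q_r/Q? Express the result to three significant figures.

R ≈ 0.256

R = Q_r/Q = X/(X_r − X) = 1780 / (8720 − 1780) = 0.2565.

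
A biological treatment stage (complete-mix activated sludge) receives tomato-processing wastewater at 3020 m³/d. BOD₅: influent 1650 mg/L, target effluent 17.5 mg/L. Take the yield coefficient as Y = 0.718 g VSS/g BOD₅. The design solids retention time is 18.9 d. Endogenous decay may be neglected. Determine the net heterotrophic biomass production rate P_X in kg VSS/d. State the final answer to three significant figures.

No decay correction is needed, so Y_obs = Y = 0.718.
Mass of BOD₅ removed per day: Q(S₀ − S) = 3020 × 1632 g/m³ = 4930 kg/d.
Net biomass production P_X = Y_obs × Q·(S₀ − S) = 0.7180 × 4930 = 3540 kg VSS/d.

P_X ≈ 3540 kg VSS/d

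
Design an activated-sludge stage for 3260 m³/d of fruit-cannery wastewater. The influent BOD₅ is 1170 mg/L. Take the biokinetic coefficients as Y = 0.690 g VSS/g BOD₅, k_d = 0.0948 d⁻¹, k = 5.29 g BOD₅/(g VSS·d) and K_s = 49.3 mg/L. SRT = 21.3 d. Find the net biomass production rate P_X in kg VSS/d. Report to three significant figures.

P_X ≈ 870 kg VSS/d

Effluent substrate depends only on kinetics and SRT: S = K_s(1 + k_d θ_c) / [θ_c(Yk − k_d) − 1] = 49.3 × (1 + 0.0948 × 21.3) / [21.3 × (0.690 × 5.29 − 0.0948) − 1] = 148.8 / 74.73 = 1.992 mg/L.
Observed yield with endogenous decay: Y_obs = Y / (1 + k_d·θ_c) = 0.690 / (1 + 0.0948 × 21.3) = 0.690 / 3.019 = 0.2285 g VSS/g BOD₅.
Substrate removed = Q·(S₀ − S) = 3260 m³/d × (1170 − 1.99) g/m³ = 3.81×10^6 g/d = 3808 kg/d.
So the net sludge growth is P_X = 0.2285 × 3808 = 870.2 kg VSS/d.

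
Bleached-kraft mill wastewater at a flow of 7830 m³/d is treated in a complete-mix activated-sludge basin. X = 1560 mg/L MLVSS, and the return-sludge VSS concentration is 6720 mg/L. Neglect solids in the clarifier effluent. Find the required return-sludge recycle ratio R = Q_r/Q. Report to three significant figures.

Solids balance on the clarifier gives (1+R)X = R·X_r, so R = X/(X_r − X) = 1560 / (6720 − 1560) = 0.3023.

R ≈ 0.302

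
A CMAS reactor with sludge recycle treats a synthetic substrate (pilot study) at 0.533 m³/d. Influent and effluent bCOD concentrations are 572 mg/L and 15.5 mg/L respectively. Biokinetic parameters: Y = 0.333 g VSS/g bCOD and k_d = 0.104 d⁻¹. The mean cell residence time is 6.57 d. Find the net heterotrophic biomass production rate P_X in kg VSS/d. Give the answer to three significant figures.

P_X ≈ 0.0587 kg VSS/d

Observed yield with endogenous decay: Y_obs = Y / (1 + k_d·θ_c) = 0.333 / (1 + 0.104 × 6.57) = 0.333 / 1.683 = 0.1978 g VSS/g bCOD.
ΔS = 572 − 15.5 = 556.5 mg/L, so the substrate removal rate is 0.533 × 556.5/1000 = 0.2966 kg bCOD/d.
Net biomass production P_X = Y_obs × Q·(S₀ − S) = 0.1978 × 0.2966 = 0.05868 kg VSS/d.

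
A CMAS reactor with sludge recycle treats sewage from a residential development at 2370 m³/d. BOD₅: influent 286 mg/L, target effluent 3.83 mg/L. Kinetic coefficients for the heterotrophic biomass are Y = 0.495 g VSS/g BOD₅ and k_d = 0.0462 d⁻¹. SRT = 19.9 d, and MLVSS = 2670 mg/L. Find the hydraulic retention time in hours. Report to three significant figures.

From the SRT design equation V = Y Q (S₀−S) θ_c / [X (1 + k_d θ_c)] = 0.495 × 2370 × (286 − 3.83) × 19.9 / [2670 × (1 + 0.0462 × 19.9)] = 6.59×10^6 / 5125 = 1285 m³.
HRT = V/Q = 1285 m³ / 2370 m³·d⁻¹ = 0.5424 d × 24 = 13.02 h.

τ ≈ 13.0 h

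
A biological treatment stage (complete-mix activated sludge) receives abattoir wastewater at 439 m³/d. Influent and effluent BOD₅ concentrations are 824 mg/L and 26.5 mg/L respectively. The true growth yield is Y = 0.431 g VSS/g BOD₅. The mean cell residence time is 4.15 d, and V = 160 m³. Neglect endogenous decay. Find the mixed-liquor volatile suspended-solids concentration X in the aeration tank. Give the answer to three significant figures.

X = Y·Q·ΔS·θ_c / V = 0.431 × 439 × (824 − 26.5) × 4.15 / 160 = 3914 mg/L.

X ≈ 3910 mg/L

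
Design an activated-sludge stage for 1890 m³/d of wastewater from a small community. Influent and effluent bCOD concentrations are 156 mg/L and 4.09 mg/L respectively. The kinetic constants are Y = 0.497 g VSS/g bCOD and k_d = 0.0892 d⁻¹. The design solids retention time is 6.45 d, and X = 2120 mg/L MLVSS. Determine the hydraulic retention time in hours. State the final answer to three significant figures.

Rearranging the biomass balance for a CMAS with decay, V = Y·Q·ΔS·θ_c / [X·(1+k_d θ_c)] = 0.497 × 1890 × (156 − 4.09) × 6.45 / [2120 × (1 + 0.0892 × 6.45)] = 9.2×10^5 / 3340 = 275.6 m³.
τ = V/Q = 275.6/1890 = 0.1458 d, or 3.499 h.

τ ≈ 3.50 h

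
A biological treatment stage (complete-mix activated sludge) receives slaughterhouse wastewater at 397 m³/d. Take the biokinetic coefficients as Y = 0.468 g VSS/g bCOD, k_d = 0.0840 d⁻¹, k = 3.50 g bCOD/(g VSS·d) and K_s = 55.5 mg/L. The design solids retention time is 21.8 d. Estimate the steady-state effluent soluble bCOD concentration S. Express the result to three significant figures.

Effluent substrate depends only on kinetics and SRT: S = K_s(1 + k_d θ_c) / [θ_c(Yk − k_d) − 1] = 55.5 × (1 + 0.0840 × 21.8) / [21.8 × (0.468 × 3.50 − 0.0840) − 1] = 157.1 / 32.88 = 4.779 mg/L.

S ≈ 4.78 mg/L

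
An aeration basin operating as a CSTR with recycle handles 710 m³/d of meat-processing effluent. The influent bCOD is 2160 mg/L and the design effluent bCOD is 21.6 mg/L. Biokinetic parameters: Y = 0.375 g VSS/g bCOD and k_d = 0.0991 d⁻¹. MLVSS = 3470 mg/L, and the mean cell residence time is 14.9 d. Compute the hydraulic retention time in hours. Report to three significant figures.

τ ≈ 33.4 h

From the SRT design equation V = Y Q (S₀−S) θ_c / [X (1 + k_d θ_c)] = 0.375 × 710 × (2160 − 21.6) × 14.9 / [3470 × (1 + 0.0991 × 14.9)] = 8.48×10^6 / 8594 = 987.1 m³.
τ = V/Q = 987.1/710 = 1.390 d, or 33.37 h.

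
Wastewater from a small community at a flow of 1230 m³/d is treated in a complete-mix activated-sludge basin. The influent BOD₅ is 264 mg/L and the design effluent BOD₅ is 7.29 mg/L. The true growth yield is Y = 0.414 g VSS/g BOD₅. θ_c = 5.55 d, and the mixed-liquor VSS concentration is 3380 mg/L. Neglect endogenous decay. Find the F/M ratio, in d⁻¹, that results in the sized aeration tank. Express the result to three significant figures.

With k_d = 0 the design equation reduces to V = Y Q (S₀−S) θ_c / X = 0.414 × 1230 × (264 − 7.29) × 5.55 / 3380 = 214.6 m³.
F/M = applied load / biomass = Q·S₀/(V·X) = 1230 × 264 / (214.6 × 3380) = 0.4476 d⁻¹.

F/M ≈ 0.448 d⁻¹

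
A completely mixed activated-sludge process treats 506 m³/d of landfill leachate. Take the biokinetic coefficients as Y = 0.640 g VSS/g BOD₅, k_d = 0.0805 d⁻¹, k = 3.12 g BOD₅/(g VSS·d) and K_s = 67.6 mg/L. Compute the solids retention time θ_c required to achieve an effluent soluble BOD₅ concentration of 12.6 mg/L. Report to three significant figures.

θ_c ≈ 4.29 d

At the target effluent, Y k S/(K_s+S) = 0.640×3.12×12.6/80.20 = 0.3137 d⁻¹.
1/θ_c = 0.3137 − 0.0805 = 0.2332 d⁻¹, so θ_c = 4.288 d.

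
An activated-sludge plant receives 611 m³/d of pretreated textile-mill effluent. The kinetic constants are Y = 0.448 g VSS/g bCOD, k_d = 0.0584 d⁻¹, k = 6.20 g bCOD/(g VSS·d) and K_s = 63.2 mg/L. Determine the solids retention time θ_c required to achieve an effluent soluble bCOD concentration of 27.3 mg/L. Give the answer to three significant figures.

θ_c ≈ 1.28 d

Specific growth rate at S = 27.3 mg/L: μ = YkS/(K_s+S) = 0.448·6.20·27.3/(63.2+27.3) = 0.8379 d⁻¹.
1/θ_c = 0.8379 − 0.0584 = 0.7795 d⁻¹, so θ_c = 1.283 d.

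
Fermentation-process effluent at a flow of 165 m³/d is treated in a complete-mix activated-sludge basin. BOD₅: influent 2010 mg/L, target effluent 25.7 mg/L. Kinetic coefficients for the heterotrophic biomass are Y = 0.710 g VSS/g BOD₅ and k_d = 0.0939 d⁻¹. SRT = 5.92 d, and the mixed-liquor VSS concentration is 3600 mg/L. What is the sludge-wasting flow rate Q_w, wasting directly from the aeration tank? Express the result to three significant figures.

Q_w ≈ 41.5 m³/d

From the SRT design equation V = Y Q (S₀−S) θ_c / [X (1 + k_d θ_c)] = 0.710 × 165 × (2010 − 25.7) × 5.92 / [3600 × (1 + 0.0939 × 5.92)] = 1.38×10^6 / 5601 = 245.7 m³.
Wasting from the aeration tank: Q_w = V / θ_c = 245.7 / 5.92 = 41.50 m³/d.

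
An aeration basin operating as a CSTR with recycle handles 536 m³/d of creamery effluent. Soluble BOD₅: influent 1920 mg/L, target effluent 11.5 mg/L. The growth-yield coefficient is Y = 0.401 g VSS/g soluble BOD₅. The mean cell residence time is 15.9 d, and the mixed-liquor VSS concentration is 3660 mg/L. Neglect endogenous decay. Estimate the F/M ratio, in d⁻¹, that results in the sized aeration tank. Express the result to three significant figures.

Biomass mass balance (decay neglected): V·X = Y·Q·(S₀ − S)·θ_c, so V = 0.401 × 536 × (1920 − 11.5) × 15.9 / 3660 = 1782 m³.
Food-to-microorganism ratio F/M = Q S₀ / (V X) = 536 × 1920 / (1782 × 3660) = 0.1578 d⁻¹.

F/M ≈ 0.158 d⁻¹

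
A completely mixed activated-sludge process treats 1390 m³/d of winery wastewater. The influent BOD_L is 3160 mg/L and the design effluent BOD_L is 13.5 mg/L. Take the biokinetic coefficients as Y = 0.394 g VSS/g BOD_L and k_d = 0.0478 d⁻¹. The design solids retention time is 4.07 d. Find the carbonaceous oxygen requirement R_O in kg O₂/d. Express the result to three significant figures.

R_O ≈ 2330 kg O₂/d

The observed yield is Y_obs = Y/(1 + k_d·θ_c) = 0.394 / (1 + 0.0478 × 4.07) = 0.394 / 1.195 = 0.3298 g VSS per g BOD_L removed.
Q·(S₀ − S) = 1390 × (3160 − 13.5) × 10⁻³ = 4374 kg/d removed.
Net sludge production P_X = 0.3298 × 4374 = 1443 kg VSS/d.
R_O = Q·ΔS − 1.42 P_X = 4374 − 2048 = 2325 kg O₂/d.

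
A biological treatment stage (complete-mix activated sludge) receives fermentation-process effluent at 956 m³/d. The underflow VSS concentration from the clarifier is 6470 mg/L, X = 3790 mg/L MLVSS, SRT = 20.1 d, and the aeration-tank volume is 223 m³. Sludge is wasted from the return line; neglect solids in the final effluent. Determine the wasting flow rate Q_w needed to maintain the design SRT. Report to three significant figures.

Wasting from the return line (neglecting effluent solids): Q_w = V·X / (θ_c·X_r) = 223.0 × 3790 / (20.1 × 6470) = 6.499 m³/d.

Q_w ≈ 6.50 m³/d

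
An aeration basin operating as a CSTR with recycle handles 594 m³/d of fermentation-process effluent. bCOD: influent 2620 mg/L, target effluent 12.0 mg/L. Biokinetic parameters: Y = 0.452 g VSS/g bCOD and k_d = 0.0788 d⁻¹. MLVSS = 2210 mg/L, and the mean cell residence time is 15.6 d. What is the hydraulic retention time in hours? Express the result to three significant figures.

Steady-state biomass mass balance: V·X·(1 + k_d·θ_c) = Y·Q·(S₀ − S)·θ_c, so V = 0.452 × 594 × (2620 − 12.0) × 15.6 / [2210 × (1 + 0.0788 × 15.6)] = 1.09×10^7 / 4927 = 2217 m³.
HRT = V/Q = 2217 m³ / 594 m³·d⁻¹ = 3.733 d × 24 = 89.58 h.

τ ≈ 89.6 h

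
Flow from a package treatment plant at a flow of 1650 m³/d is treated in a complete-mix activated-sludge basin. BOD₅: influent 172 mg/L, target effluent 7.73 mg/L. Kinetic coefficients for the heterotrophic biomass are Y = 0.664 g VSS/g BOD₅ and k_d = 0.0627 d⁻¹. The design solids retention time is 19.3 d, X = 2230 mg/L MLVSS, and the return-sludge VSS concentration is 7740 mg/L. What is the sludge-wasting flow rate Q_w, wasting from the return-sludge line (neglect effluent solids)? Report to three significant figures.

Q_w ≈ 10.5 m³/d

Rearranging the biomass balance for a CMAS with decay, V = Y·Q·ΔS·θ_c / [X·(1+k_d θ_c)] = 0.664 × 1650 × (172 − 7.73) × 19.3 / [2230 × (1 + 0.0627 × 19.3)] = 3.47×10^6 / 4929 = 704.8 m³.
Wasting from the return line (neglecting effluent solids): Q_w = V·X / (θ_c·X_r) = 704.8 × 2230 / (19.3 × 7740) = 10.52 m³/d.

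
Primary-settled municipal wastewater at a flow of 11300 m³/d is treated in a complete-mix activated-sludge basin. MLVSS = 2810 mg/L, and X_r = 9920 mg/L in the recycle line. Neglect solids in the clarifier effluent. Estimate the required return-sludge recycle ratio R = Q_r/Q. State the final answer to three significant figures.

R ≈ 0.395

R = Q_r/Q = X/(X_r − X) = 2810 / (9920 − 2810) = 0.3952.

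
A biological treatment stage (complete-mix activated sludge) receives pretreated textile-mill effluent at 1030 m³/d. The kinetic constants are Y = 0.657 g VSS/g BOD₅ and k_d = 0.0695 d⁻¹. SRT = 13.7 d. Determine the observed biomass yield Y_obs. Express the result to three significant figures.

Y_obs ≈ 0.337 g VSS/g BOD₅

Observed yield with endogenous decay: Y_obs = Y / (1 + k_d·θ_c) = 0.657 / (1 + 0.0695 × 13.7) = 0.657 / 1.952 = 0.3366 g VSS/g BOD₅.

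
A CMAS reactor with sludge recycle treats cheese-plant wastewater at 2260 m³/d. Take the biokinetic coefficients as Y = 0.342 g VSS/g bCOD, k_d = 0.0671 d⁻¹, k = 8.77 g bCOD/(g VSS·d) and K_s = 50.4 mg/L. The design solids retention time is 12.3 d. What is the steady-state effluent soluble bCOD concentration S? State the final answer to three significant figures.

S ≈ 2.62 mg/L

Effluent substrate depends only on kinetics and SRT: S = K_s(1 + k_d θ_c) / [θ_c(Yk − k_d) − 1] = 50.4 × (1 + 0.0671 × 12.3) / [12.3 × (0.342 × 8.77 − 0.0671) − 1] = 92.00 / 35.07 = 2.623 mg/L.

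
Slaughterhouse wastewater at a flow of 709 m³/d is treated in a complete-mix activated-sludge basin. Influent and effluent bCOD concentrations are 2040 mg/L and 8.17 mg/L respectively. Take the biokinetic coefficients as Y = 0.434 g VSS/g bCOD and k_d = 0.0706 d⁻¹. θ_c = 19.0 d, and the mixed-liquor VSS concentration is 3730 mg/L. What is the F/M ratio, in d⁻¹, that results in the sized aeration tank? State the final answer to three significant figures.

F/M ≈ 0.285 d⁻¹

Steady-state biomass mass balance: V·X·(1 + k_d·θ_c) = Y·Q·(S₀ − S)·θ_c, so V = 0.434 × 709 × (2040 − 8.17) × 19.0 / [3730 × (1 + 0.0706 × 19.0)] = 1.19×10^7 / 8733 = 1360 m³.
F/M = Q·S₀ / (V·X) = 709 × 2040 / (1360 × 3730) = 0.2851 g bCOD·(g VSS·d)⁻¹.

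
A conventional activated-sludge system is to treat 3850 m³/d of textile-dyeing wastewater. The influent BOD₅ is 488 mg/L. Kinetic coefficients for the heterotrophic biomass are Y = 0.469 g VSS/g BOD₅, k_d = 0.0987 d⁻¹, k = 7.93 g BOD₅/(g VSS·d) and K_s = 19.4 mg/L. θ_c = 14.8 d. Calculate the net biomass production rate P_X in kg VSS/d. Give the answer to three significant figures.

P_X ≈ 357 kg VSS/d

For a completely mixed reactor with recycle the Lawrence–McCarty relation gives S = K_s·(1 + k_d·θ_c) / [θ_c·(Y·k − k_d) − 1] = 19.4 × (1 + 0.0987 × 14.8) / [14.8 × (0.469 × 7.93 − 0.0987) − 1] = 47.74 / 52.58 = 0.9079 mg/L.
The observed yield is Y_obs = Y/(1 + k_d·θ_c) = 0.469 / (1 + 0.0987 × 14.8) = 0.469 / 2.461 = 0.1906 g VSS per g BOD₅ removed.
Substrate removed = Q·(S₀ − S) = 3850 m³/d × (488 − 0.908) g/m³ = 1.88×10^6 g/d = 1875 kg/d.
P_X = Y_obs · Q(S₀ − S) = 0.1906 × 1875 = 357.4 kg VSS/d.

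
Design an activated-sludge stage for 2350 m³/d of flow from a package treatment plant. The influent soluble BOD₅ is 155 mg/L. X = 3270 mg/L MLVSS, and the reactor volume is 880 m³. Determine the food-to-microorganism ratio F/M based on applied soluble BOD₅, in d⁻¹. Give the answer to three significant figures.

F/M = applied load / biomass = Q·S₀/(V·X) = 2350 × 155 / (880.0 × 3270) = 0.1266 d⁻¹.

F/M ≈ 0.127 d⁻¹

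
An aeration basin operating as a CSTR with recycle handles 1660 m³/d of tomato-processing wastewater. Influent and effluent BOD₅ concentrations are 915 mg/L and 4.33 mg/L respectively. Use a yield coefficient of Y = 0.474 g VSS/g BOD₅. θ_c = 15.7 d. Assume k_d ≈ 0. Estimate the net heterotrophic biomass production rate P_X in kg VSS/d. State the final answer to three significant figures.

P_X ≈ 717 kg VSS/d

Since k_d ≈ 0, Y_obs = Y = 0.474 g VSS/g BOD₅.
Mass of BOD₅ removed per day: Q(S₀ − S) = 1660 × 910.7 g/m³ = 1512 kg/d.
P_X = Y_obs · Q(S₀ − S) = 0.4740 × 1512 = 716.6 kg VSS/d.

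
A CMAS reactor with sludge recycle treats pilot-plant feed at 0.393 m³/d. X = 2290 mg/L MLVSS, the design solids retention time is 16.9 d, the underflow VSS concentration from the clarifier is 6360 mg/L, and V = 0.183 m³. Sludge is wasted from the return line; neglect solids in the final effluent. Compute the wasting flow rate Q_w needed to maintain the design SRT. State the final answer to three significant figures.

Q_w ≈ 0.00390 m³/d

θ_c = V·X/(Q_w·X_r) when wasting from the recycle, so Q_w = V·X/(θ_c·X_r) = 0.1830 × 2290 / (16.9 × 6360) = 0.003899 m³/d.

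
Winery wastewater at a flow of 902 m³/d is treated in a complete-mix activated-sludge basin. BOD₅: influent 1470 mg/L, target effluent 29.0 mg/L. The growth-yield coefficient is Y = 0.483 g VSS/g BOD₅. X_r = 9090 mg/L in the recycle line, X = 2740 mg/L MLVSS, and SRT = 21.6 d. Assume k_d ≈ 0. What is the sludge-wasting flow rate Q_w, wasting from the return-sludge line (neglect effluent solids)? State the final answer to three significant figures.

V·X = Y·Q·ΔS·θ_c gives V = 0.483 × 902 × (1470 − 29.0) × 21.6 / 2740 = 4949 m³.
θ_c = V·X/(Q_w·X_r) when wasting from the recycle, so Q_w = V·X/(θ_c·X_r) = 4949 × 2740 / (21.6 × 9090) = 69.06 m³/d.

Q_w ≈ 69.1 m³/d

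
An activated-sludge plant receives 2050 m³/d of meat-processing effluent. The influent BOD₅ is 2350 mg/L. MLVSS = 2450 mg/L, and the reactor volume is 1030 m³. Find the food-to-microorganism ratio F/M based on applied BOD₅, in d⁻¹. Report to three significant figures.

F/M ≈ 1.91 d⁻¹

F/M = Q·S₀ / (V·X) = 2050 × 2350 / (1030 × 2450) = 1.909 g BOD₅·(g VSS·d)⁻¹.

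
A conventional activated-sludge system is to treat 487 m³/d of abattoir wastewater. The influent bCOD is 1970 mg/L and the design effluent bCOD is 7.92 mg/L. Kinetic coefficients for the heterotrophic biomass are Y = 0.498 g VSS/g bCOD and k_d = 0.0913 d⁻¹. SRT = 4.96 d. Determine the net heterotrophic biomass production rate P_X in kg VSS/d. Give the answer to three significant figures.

P_X ≈ 328 kg VSS/d

Observed yield with endogenous decay: Y_obs = Y / (1 + k_d·θ_c) = 0.498 / (1 + 0.0913 × 4.96) = 0.498 / 1.453 = 0.3428 g VSS/g bCOD.
Mass of bCOD removed per day: Q(S₀ − S) = 487 × 1962 g/m³ = 955.5 kg/d.
Biomass produced: P_X = Y_obs·Q·ΔS = 0.3428 × 955.5 ≈ 327.5 kg VSS/d.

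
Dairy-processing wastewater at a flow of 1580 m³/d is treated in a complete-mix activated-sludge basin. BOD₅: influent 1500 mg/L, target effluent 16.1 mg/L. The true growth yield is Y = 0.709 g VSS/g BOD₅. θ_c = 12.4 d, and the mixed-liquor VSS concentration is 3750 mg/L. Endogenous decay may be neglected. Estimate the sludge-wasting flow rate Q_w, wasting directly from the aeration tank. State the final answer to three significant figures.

Q_w ≈ 443 m³/d

Biomass mass balance (decay neglected): V·X = Y·Q·(S₀ − S)·θ_c, so V = 0.709 × 1580 × (1500 − 16.1) × 12.4 / 3750 = 5497 m³.
Wasting from the aeration tank: Q_w = V / θ_c = 5497 / 12.4 = 443.3 m³/d.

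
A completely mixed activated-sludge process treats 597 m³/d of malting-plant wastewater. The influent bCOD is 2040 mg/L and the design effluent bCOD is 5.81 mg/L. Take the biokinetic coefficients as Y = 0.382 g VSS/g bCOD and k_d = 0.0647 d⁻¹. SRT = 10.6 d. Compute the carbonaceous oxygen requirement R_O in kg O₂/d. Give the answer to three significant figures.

Observed yield with endogenous decay: Y_obs = Y / (1 + k_d·θ_c) = 0.382 / (1 + 0.0647 × 10.6) = 0.382 / 1.686 = 0.2266 g VSS/g bCOD.
ΔS = 2040 − 5.81 = 2034 mg/L, so the substrate removal rate is 597 × 2034/1000 = 1214 kg bCOD/d.
P_X = Y_obs·Q·(S₀ − S) = 0.2266 × 1214 = 275.2 kg VSS/d.
R_O = Q·(S₀ − S) − 1.42·P_X = 1214 − 1.42 × 275.2 = 823.7 kg O₂/d.

R_O ≈ 824 kg O₂/d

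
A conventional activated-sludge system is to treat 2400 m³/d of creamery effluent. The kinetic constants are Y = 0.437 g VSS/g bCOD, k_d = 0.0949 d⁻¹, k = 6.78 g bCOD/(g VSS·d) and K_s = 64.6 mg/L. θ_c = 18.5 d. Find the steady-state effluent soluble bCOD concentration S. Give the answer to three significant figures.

For a completely mixed reactor with recycle the Lawrence–McCarty relation gives S = K_s·(1 + k_d·θ_c) / [θ_c·(Y·k − k_d) − 1] = 64.6 × (1 + 0.0949 × 18.5) / [18.5 × (0.437 × 6.78 − 0.0949) − 1] = 178.0 / 52.06 = 3.420 mg/L.

S ≈ 3.42 mg/L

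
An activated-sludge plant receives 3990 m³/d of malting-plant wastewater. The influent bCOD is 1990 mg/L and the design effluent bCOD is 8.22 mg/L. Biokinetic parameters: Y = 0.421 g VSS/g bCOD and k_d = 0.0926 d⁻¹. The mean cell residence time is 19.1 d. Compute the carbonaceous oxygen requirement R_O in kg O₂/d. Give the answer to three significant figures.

Observed yield with endogenous decay: Y_obs = Y / (1 + k_d·θ_c) = 0.421 / (1 + 0.0926 × 19.1) = 0.421 / 2.769 = 0.1521 g VSS/g bCOD.
ΔS = 1990 − 8.22 = 1982 mg/L, so the substrate removal rate is 3990 × 1982/1000 = 7907 kg bCOD/d.
Biomass synthesised: P_X = Y_obs × 7907 = 1202 kg VSS/d.
R_O = Q·(S₀ − S) − 1.42·P_X = 7907 − 1.42 × 1202 = 6200 kg O₂/d.

R_O ≈ 6200 kg O₂/d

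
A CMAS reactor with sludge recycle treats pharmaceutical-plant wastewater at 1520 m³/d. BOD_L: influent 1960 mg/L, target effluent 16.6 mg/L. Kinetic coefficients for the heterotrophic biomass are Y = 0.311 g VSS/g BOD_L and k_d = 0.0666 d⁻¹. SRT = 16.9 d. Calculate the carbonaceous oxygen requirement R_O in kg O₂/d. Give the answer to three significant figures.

R_O ≈ 2340 kg O₂/d

Y_obs = Y / (1 + k_d θ_c) = 0.311 / (1 + 0.0666 × 16.9) = 0.311 / 2.126 = 0.1463.
Substrate removed = Q·(S₀ − S) = 1520 m³/d × (1960 − 16.6) g/m³ = 2.95×10^6 g/d = 2954 kg/d.
P_X = Y_obs·Q·(S₀ − S) = 0.1463 × 2954 = 432.2 kg VSS/d.
R_O = Q·(S₀ − S) − 1.42·P_X = 2954 − 1.42 × 432.2 = 2340 kg O₂/d.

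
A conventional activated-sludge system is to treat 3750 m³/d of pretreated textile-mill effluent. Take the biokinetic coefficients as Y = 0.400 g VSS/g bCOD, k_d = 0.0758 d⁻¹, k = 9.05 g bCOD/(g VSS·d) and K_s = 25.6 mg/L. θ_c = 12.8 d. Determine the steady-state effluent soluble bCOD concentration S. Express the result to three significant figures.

Effluent substrate depends only on kinetics and SRT: S = K_s(1 + k_d θ_c) / [θ_c(Yk − k_d) − 1] = 25.6 × (1 + 0.0758 × 12.8) / [12.8 × (0.400 × 9.05 − 0.0758) − 1] = 50.44 / 44.37 = 1.137 mg/L.

S ≈ 1.14 mg/L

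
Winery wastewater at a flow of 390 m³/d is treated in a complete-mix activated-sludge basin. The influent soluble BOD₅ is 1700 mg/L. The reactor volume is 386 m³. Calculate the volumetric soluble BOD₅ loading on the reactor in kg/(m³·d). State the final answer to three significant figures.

L_v = Q S₀ / V = 390 × 1700 × 10⁻³ / 386.0 = 1.718 kg/(m³·d).

L_v ≈ 1.72 kg soluble BOD₅/(m³·d)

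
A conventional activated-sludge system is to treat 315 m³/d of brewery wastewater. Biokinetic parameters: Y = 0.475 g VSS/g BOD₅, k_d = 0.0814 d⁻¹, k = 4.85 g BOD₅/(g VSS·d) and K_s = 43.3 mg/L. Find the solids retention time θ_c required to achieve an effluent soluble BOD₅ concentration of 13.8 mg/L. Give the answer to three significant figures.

θ_c ≈ 2.10 d

At the target effluent, Y k S/(K_s+S) = 0.475×4.85×13.8/57.10 = 0.5568 d⁻¹.
Then 1/θ_c = μ − k_d = 0.5568 − 0.0814 = 0.4754 d⁻¹, giving θ_c = 2.104 d.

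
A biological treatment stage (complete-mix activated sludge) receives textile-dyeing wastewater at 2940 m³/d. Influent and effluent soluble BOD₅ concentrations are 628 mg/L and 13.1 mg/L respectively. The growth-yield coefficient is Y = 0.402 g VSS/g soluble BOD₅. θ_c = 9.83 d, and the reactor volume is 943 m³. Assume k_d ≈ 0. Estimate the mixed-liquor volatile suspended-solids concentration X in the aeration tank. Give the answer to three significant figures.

X = Y·Q·ΔS·θ_c / V = 0.402 × 2940 × (628 − 13.1) × 9.83 / 943 = 7576 mg/L.

X ≈ 7580 mg/L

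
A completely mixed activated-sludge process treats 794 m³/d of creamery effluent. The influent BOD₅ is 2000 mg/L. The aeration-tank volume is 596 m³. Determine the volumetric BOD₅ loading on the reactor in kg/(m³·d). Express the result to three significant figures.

L_v = Q S₀ / V = 794 × 2000 × 10⁻³ / 596.0 = 2.664 kg/(m³·d).

L_v ≈ 2.66 kg BOD₅/(m³·d)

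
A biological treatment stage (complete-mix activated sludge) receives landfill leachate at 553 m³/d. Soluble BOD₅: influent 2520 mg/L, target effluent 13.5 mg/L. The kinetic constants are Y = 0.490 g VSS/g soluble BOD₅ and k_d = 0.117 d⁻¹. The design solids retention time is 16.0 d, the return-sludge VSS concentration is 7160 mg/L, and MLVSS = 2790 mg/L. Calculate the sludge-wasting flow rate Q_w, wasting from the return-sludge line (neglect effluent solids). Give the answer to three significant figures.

Rearranging the biomass balance for a CMAS with decay, V = Y·Q·ΔS·θ_c / [X·(1+k_d θ_c)] = 0.490 × 553 × (2520 − 13.5) × 16.0 / [2790 × (1 + 0.117 × 16.0)] = 1.09×10^7 / 8013 = 1356 m³.
Q_w = (V·X)/(θ_c X_r) = 1356 × 2790 / (16.0 × 7160) = 33.03 m³/d.

Q_w ≈ 33.0 m³/d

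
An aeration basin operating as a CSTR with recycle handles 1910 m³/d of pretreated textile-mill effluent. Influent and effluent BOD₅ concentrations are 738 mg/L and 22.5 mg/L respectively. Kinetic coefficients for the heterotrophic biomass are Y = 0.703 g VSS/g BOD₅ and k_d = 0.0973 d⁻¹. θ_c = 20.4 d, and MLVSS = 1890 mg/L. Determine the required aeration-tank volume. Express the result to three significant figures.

V ≈ 3470 m³

Rearranging the biomass balance for a CMAS with decay, V = Y·Q·ΔS·θ_c / [X·(1+k_d θ_c)] = 0.703 × 1910 × (738 − 22.5) × 20.4 / [1890 × (1 + 0.0973 × 20.4)] = 1.96×10^7 / 5641 = 3474 m³.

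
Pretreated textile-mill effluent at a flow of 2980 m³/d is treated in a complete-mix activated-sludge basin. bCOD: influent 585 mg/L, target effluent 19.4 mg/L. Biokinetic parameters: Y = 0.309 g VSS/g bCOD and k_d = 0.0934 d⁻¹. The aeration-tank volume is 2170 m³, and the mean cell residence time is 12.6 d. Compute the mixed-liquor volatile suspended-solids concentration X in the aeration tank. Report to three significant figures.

X = Y·Q·ΔS·θ_c / [V·(1 + k_d θ_c)] = 0.309 × 2980 × (585 − 19.4) × 12.6 / [2170 × (1 + 0.0934 × 12.6)] = 1389 mg/L.

X ≈ 1390 mg/L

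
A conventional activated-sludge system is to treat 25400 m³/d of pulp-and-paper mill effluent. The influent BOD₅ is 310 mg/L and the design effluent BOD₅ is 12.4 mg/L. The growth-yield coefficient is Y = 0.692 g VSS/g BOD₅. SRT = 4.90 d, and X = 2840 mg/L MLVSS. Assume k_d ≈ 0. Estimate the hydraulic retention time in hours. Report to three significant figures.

V·X = Y·Q·ΔS·θ_c gives V = 0.692 × 25400 × (310 − 12.4) × 4.90 / 2840 = 9025 m³.
HRT = V/Q = 9025 m³ / 25400 m³·d⁻¹ = 0.3553 d × 24 = 8.528 h.

τ ≈ 8.53 h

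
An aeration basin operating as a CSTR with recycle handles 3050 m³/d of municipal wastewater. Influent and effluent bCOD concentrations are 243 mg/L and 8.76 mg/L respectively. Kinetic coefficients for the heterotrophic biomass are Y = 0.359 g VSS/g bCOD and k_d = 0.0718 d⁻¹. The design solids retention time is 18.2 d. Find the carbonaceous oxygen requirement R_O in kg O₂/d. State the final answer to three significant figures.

R_O ≈ 557 kg O₂/d

Observed yield with endogenous decay: Y_obs = Y / (1 + k_d·θ_c) = 0.359 / (1 + 0.0718 × 18.2) = 0.359 / 2.307 = 0.1556 g VSS/g bCOD.
ΔS = 243 − 8.76 = 234.2 mg/L, so the substrate removal rate is 3050 × 234.2/1000 = 714.4 kg bCOD/d.
P_X = Y_obs·Q·(S₀ − S) = 0.1556 × 714.4 = 111.2 kg VSS/d.
R_O = Q·(S₀ − S) − 1.42·P_X = 714.4 − 1.42 × 111.2 = 556.5 kg O₂/d.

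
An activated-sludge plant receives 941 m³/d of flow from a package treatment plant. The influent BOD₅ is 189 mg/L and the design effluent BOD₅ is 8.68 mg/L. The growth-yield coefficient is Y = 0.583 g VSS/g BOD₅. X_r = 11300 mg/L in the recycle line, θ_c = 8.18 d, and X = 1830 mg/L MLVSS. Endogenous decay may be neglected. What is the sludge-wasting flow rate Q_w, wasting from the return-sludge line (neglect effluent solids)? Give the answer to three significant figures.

V·X = Y·Q·ΔS·θ_c gives V = 0.583 × 941 × (189 − 8.68) × 8.18 / 1830 = 442.2 m³.
θ_c = V·X/(Q_w·X_r) when wasting from the recycle, so Q_w = V·X/(θ_c·X_r) = 442.2 × 1830 / (8.18 × 11300) = 8.754 m³/d.

Q_w ≈ 8.75 m³/d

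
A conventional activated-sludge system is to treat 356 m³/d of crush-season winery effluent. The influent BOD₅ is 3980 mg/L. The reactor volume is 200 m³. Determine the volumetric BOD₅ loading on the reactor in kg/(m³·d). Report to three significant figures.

L_v ≈ 7.08 kg BOD₅/(m³·d)

L_v = Q S₀ / V = 356 × 3980 × 10⁻³ / 200.0 = 7.084 kg/(m³·d).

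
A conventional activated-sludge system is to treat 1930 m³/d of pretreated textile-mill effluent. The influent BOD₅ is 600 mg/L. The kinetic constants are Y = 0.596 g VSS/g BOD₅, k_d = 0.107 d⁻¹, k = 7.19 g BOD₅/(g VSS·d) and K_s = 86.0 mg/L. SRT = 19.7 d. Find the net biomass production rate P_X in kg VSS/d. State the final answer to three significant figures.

Effluent substrate depends only on kinetics and SRT: S = K_s(1 + k_d θ_c) / [θ_c(Yk − k_d) − 1] = 86.0 × (1 + 0.107 × 19.7) / [19.7 × (0.596 × 7.19 − 0.107) − 1] = 267.3 / 81.31 = 3.287 mg/L.
The observed yield is Y_obs = Y/(1 + k_d·θ_c) = 0.596 / (1 + 0.107 × 19.7) = 0.596 / 3.108 = 0.1918 g VSS per g BOD₅ removed.
Substrate removed = Q·(S₀ − S) = 1930 m³/d × (600 − 3.29) g/m³ = 1.15×10^6 g/d = 1152 kg/d.
So the net sludge growth is P_X = 0.1918 × 1152 = 220.9 kg VSS/d.

P_X ≈ 221 kg VSS/d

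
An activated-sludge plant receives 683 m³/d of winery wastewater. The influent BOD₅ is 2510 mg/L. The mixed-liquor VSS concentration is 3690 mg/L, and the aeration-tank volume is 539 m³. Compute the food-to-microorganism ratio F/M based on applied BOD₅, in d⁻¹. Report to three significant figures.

F/M ≈ 0.862 d⁻¹

Food-to-microorganism ratio F/M = Q S₀ / (V X) = 683 × 2510 / (539.0 × 3690) = 0.8619 d⁻¹.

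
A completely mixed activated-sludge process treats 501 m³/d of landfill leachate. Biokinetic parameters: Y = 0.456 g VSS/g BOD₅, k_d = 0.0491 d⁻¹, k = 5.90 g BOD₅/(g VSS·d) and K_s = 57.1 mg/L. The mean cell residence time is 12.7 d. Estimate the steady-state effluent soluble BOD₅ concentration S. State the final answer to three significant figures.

S ≈ 2.85 mg/L

From the Monod/SRT balance for a CMAS, S = K_s·(1+k_d θ_c)/[θ_c·(Y k − k_d) − 1] = 57.1 × (1 + 0.0491 × 12.7) / [12.7 × (0.456 × 5.90 − 0.0491) − 1] = 92.71 / 32.54 = 2.849 mg/L.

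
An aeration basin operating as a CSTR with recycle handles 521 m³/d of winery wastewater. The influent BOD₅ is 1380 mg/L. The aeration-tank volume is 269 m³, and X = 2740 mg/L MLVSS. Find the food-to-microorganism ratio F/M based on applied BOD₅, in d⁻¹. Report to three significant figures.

F/M ≈ 0.975 d⁻¹

F/M = applied load / biomass = Q·S₀/(V·X) = 521 × 1380 / (269.0 × 2740) = 0.9755 d⁻¹.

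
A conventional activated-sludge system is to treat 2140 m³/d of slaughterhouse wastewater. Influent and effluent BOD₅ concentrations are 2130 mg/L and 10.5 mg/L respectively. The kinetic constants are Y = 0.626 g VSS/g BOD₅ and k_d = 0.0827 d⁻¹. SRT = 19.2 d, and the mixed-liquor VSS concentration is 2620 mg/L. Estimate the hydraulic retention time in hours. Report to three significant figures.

τ ≈ 90.2 h

From the SRT design equation V = Y Q (S₀−S) θ_c / [X (1 + k_d θ_c)] = 0.626 × 2140 × (2130 − 10.5) × 19.2 / [2620 × (1 + 0.0827 × 19.2)] = 5.45×10^7 / 6780 = 8041 m³.
Hydraulic retention time τ = V/Q = 8041 / 2140 = 3.757 d = 90.17 h.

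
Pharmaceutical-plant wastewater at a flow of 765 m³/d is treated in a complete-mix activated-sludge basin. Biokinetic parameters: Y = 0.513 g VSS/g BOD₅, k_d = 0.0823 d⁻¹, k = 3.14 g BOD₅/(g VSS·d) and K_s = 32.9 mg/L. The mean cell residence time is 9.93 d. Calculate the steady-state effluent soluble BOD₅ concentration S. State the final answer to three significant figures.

From the Monod/SRT balance for a CMAS, S = K_s·(1+k_d θ_c)/[θ_c·(Y k − k_d) − 1] = 32.9 × (1 + 0.0823 × 9.93) / [9.93 × (0.513 × 3.14 − 0.0823) − 1] = 59.79 / 14.18 = 4.217 mg/L.

S ≈ 4.22 mg/L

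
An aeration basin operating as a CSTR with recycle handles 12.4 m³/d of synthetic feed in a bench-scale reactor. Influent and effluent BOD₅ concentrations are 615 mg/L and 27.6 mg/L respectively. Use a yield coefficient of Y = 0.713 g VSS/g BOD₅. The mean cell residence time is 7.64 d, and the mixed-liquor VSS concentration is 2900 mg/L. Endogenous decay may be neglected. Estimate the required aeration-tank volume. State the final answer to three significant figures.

V ≈ 13.7 m³

V·X = Y·Q·ΔS·θ_c gives V = 0.713 × 12.4 × (615 − 27.6) × 7.64 / 2900 = 13.68 m³.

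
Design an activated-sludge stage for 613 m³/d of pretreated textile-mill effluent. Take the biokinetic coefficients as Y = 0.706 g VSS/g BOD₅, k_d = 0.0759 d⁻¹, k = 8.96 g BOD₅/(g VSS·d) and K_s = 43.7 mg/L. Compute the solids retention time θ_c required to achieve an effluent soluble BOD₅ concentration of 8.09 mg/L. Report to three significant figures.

From 1/θ_c = Y·k·S/(K_s + S) − k_d: Y·k·S/(K_s+S) = 0.706 × 8.96 × 8.09 / (43.7 + 8.09) = 0.9881 d⁻¹.
1/θ_c = 0.9881 − 0.0759 = 0.9122 d⁻¹, so θ_c = 1.096 d.

θ_c ≈ 1.10 d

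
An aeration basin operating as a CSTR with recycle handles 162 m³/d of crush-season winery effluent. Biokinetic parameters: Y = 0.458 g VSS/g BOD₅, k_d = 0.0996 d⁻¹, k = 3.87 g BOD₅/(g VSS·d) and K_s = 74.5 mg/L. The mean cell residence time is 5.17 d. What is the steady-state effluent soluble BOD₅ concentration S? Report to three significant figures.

Effluent substrate depends only on kinetics and SRT: S = K_s(1 + k_d θ_c) / [θ_c(Yk − k_d) − 1] = 74.5 × (1 + 0.0996 × 5.17) / [5.17 × (0.458 × 3.87 − 0.0996) − 1] = 112.9 / 7.649 = 14.76 mg/L.

S ≈ 14.8 mg/L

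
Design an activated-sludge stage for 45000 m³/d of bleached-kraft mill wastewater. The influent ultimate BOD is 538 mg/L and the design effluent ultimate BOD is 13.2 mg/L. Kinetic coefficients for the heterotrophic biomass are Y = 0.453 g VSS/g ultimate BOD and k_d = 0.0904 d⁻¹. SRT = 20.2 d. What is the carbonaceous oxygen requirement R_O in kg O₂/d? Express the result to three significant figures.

R_O ≈ 18200 kg O₂/d

The observed yield is Y_obs = Y/(1 + k_d·θ_c) = 0.453 / (1 + 0.0904 × 20.2) = 0.453 / 2.826 = 0.1603 g VSS per g ultimate BOD removed.
Substrate removed = Q·(S₀ − S) = 45000 m³/d × (538 − 13.2) g/m³ = 2.36×10^7 g/d = 23616 kg/d.
Net sludge production P_X = 0.1603 × 23616 = 3785 kg VSS/d.
R_O = Q·(S₀ − S) − 1.42·P_X = 23616 − 1.42 × 3785 = 18241 kg O₂/d.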